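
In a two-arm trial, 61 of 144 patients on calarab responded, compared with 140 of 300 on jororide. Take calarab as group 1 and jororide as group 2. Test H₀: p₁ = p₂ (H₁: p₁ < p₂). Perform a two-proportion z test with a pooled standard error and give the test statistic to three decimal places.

z = -0.853

p̂₁ = 61/144 = 0.42361, p̂₂ = 140/300 = 0.46667.
Pooled p̂ = (61+140)/(144+300) = 201/444 = 0.45270.
SE = √(p̂(1−p̂)(1/n₁+1/n₂)) = √(0.45270·0.54730·0.0102778) = √(0.00254645) = 0.05046.
z = (0.42361 − 0.46667)/0.05046 = -0.04306/0.05046 = -0.853.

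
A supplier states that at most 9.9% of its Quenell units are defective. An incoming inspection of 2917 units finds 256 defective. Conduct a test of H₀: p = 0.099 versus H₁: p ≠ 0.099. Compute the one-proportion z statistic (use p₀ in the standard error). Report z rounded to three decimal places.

z = -2.032

p̂ = 256/2917 = 0.087761.
Under H₀, SE = √(0.099·0.901/2917) = √(3.0579e-05) = 0.005530.
z = (0.087761 − 0.099)/0.005530 = -0.011239/0.005530 = -2.032.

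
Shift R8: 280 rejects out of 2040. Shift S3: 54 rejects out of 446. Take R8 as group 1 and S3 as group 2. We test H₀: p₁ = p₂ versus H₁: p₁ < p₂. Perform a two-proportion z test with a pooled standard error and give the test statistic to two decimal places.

z = 0.91

p̂₁ = 280/2040 ≈ 0.1373, p̂₂ = 54/446 ≈ 0.1211.
Pooled p̂ = (280+54)/(2040+446) = 334/2486 = 0.1344.
SE = √(0.116302 × 0.00273235) = 0.0178.
z = (0.1373 − 0.1211)/0.0178 = 0.0162/0.0178 = 0.91.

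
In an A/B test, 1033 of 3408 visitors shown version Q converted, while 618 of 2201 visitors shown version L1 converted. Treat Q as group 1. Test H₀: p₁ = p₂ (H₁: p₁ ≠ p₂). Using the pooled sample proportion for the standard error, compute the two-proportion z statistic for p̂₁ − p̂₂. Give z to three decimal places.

p̂₁ = 1033/3408 ≈ 0.30311, p̂₂ = 618/2201 ≈ 0.28078.
Pooled p̂ = (1033+618)/(3408+2201) = 1651/5609 = 0.29435.
SE = √(0.207707 × 0.000747766) = 0.01246.
z = (0.30311 − 0.28078)/0.01246 = 0.02233/0.01246 = 1.792.
Two-sided p-value ≈ 2·Φ(−1.792) = 0.0732.

z = 1.792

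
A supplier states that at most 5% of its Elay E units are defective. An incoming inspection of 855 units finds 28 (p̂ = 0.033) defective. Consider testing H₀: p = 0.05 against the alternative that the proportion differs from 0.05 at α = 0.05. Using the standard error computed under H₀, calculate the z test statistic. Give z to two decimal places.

p̂ = 28/855 ≈ 0.0327.
Under H₀, SE = √(0.05·0.95/855) = √(5.55556e-05) = 0.0075.
z = (0.0327 − 0.05)/0.0075 = -0.0173/0.0075 = -2.31.
Two-sided p-value ≈ 2·Φ(−2.315) = 0.0206, so at α = 0.05 we reject H₀.

z = -2.31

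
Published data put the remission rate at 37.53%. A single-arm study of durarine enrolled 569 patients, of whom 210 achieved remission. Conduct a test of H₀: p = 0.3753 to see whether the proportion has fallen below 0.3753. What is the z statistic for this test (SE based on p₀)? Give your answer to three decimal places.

p̂ = 210/569 ≈ 0.36907.
SE = √(p₀(1−p₀)/n) = √(0.23445/569) = 0.02030.
z = (0.36907 − 0.3753)/0.02030 = -0.00623/0.02030 = -0.307.

z = -0.307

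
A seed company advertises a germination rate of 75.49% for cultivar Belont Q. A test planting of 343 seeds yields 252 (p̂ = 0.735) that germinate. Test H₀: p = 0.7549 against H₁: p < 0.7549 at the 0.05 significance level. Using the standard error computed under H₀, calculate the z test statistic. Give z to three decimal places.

p̂ = 252/343 = 0.73469.
Under H₀, SE = √(0.7549·0.2451/343) = √(0.000539434) = 0.02323.
z = (0.73469 − 0.7549)/0.02323 = -0.02021/0.02323 = -0.870.
p-value = P(Z < -0.870) ≈ 0.1922. With α = 0.05, fail to reject H₀.

z = -0.870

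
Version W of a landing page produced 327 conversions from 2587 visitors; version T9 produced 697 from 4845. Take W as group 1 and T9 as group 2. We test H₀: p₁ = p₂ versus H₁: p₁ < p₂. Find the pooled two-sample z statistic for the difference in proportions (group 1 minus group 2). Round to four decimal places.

p̂₁ = 327/2587 = 0.1264012, p̂₂ = 697/4845 = 0.1438596.
Pooled p̂ = (327+697)/(2587+4845) = 1024/7432 = 0.1377826.
SE = √(0.118799 × 0.000592946) = 0.0083929.
z = (0.1264012 − 0.1438596)/0.0083929 = -0.0174584/0.0083929 = -2.0801.

z = -2.0801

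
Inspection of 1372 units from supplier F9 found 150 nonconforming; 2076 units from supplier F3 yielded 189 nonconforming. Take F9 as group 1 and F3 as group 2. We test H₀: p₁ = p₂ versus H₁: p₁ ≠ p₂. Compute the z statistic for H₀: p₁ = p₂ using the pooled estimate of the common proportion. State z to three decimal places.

p̂₁ = 150/1372 = 0.10933, p̂₂ = 189/2076 = 0.09104.
Pooled p̂ = (150+189)/(1372+2076) = 339/3448 = 0.09832.
SE = √(p̂(1−p̂)(1/n₁+1/n₂)) = √(0.09832·0.90168·0.00121056) = √(0.000107318) = 0.01036.
z = (0.10933 − 0.09104)/0.01036 = 0.01829/0.01036 = 1.765.

z = 1.765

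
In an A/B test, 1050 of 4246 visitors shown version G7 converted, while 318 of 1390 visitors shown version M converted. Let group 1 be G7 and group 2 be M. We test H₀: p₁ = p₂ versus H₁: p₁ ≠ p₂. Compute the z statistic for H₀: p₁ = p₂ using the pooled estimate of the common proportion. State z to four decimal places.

z = 1.3975

p̂₁ = 1050/4246 ≈ 0.247292, p̂₂ = 318/1390 ≈ 0.228777.
Pooled p̂ = (1050+318)/(4246+1390) = 1368/5636 = 0.242725.
SE = √(p̂(1−p̂)(1/n₁+1/n₂)) = √(0.242725·0.757275·0.00095494) = √(0.000175527) = 0.013249.
z = (0.247292 − 0.228777)/0.013249 = 0.018515/0.013249 = 1.3975.
Two-sided p-value ≈ 2·Φ(−1.397) = 0.1623.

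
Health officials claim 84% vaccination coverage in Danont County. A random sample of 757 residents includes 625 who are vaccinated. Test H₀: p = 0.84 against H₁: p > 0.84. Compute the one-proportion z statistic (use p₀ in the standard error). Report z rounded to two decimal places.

z = -1.08

p̂ = 625/757 ≈ 0.8256.
Under H₀, SE = √(0.84·0.16/757) = √(0.000177543) = 0.0133.
z = (0.8256 − 0.84)/0.0133 = -0.0144/0.0133 = -1.08.
p-value = P(Z > -1.079) ≈ 0.8596.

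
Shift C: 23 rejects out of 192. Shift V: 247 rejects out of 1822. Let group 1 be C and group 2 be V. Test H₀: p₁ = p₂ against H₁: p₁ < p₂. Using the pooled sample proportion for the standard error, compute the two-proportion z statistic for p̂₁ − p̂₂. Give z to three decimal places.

z = -0.610

p̂₁ = 23/192 = 0.11979, p̂₂ = 247/1822 = 0.13557.
Pooled p̂ = (23+247)/(192+1822) = 270/2014 = 0.13406.
SE = √(0.116089 × 0.00575718) = 0.02585.
z = (0.11979 − 0.13557)/0.02585 = -0.01578/0.02585 = -0.610.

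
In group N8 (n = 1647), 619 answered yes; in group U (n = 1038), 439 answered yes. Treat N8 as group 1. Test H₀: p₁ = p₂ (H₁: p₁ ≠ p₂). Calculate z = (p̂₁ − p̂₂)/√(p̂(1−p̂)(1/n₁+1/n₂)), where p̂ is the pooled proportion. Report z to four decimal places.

z = -2.4319

p̂₁ = 619/1647 ≈ 0.375835, p̂₂ = 439/1038 ≈ 0.422929.
Pooled p̂ = (619+439)/(1647+1038) = 1058/2685 = 0.394041.
SE = √(p̂(1−p̂)(1/n₁+1/n₂)) = √(0.394041·0.605959·0.00157056) = √(0.000375006) = 0.019365.
z = (0.375835 − 0.422929)/0.019365 = -0.047094/0.019365 = -2.4319.
p-value = 2·P(Z > 2.432) ≈ 0.0150.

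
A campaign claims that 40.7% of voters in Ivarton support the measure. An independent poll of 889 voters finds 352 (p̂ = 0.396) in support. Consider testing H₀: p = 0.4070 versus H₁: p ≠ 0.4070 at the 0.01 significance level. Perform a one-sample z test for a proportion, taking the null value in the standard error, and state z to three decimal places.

z = -0.671

p̂ = 352/889 ≈ 0.39595.
SE = √(p₀(1−p₀)/n) = √(0.24135/889) = 0.01648.
z = (0.39595 − 0.407)/0.01648 = -0.01105/0.01648 = -0.671.
Two-sided p-value ≈ 2·Φ(−0.671) = 0.5025, so at α = 0.01 we fail to reject H₀.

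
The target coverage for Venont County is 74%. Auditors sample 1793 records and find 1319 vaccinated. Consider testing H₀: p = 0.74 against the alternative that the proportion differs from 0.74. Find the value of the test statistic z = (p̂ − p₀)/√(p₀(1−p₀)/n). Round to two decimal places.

p̂ = 1319/1793 = 0.7356.
Under H₀, SE = √(0.74·0.26/1793) = √(0.000107306) = 0.0104.
z = (0.7356 − 0.74)/0.0104 = -0.0044/0.0104 = -0.42.

z = -0.42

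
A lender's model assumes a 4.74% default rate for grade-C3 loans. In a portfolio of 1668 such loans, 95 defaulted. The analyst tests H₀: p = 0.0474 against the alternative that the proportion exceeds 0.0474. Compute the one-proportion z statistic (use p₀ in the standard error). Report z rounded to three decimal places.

z = 1.836

p̂ = 95/1668 ≈ 0.056954.
Standard error under H₀: √(0.0474×0.9526/1668) = 0.005203.
z = (0.056954 − 0.0474)/0.005203 = 0.009554/0.005203 = 1.836.
p-value = P(Z > 1.836) ≈ 0.0332.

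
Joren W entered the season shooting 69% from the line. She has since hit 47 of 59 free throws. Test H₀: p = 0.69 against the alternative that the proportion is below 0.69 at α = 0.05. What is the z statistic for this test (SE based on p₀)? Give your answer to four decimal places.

z = 1.7706

p̂ = 47/59 = 0.796610.
Standard error under H₀: √(0.69×0.31/59) = 0.060211.
z = (0.796610 − 0.69)/0.060211 = 0.106610/0.060211 = 1.7706.
p-value = P(Z < 1.771) ≈ 0.9617; since p > α = 0.05, fail to reject H₀.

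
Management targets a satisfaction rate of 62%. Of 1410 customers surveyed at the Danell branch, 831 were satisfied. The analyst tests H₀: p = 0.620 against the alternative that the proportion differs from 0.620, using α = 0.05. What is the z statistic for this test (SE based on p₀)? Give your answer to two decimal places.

p̂ = 831/1410 = 0.5894.
Under H₀, SE = √(0.62·0.38/1410) = √(0.000167092) = 0.0129.
z = (0.5894 − 0.62)/0.0129 = -0.0306/0.0129 = -2.37.
p-value = 2·P(Z > 2.370) ≈ 0.0178, so at α = 0.05 we reject H₀.

z = -2.37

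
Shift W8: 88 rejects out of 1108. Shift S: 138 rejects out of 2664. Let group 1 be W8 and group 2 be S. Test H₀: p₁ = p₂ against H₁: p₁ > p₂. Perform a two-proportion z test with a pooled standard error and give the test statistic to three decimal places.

z = 3.256

p̂₁ = 88/1108 = 0.079422, p̂₂ = 138/2664 = 0.051802.
Pooled p̂ = (88+138)/(1108+2664) = 226/3772 = 0.059915.
SE = √(0.0563253 × 0.0012779) = 0.008484.
z = (0.079422 − 0.051802)/0.008484 = 0.027620/0.008484 = 3.256.
p-value = P(Z > 3.256) ≈ 0.0006.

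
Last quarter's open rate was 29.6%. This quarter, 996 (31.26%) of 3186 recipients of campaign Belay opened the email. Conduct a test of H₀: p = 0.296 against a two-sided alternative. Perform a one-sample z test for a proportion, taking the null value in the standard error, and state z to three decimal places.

p̂ = 996/3186 ≈ 0.312618.
Standard error under H₀: √(0.296×0.704/3186) = 0.008087.
z = (0.312618 − 0.296)/0.008087 = 0.016618/0.008087 = 2.055.

z = 2.055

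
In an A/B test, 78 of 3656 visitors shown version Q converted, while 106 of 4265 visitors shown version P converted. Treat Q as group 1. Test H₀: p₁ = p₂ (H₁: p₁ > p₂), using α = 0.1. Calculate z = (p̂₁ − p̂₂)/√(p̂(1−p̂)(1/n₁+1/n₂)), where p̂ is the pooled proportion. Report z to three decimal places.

p̂₁ = 78/3656 ≈ 0.021335, p̂₂ = 106/4265 ≈ 0.024853.
Pooled p̂ = (78+106)/(3656+4265) = 184/7921 = 0.023229.
SE = √(0.0226898 × 0.00050799) = 0.003395.
z = (0.021335 − 0.024853)/0.003395 = -0.003518/0.003395 = -1.036.
p-value = P(Z > -1.036) ≈ 0.8500; since p > α = 0.1, fail to reject H₀.

z = -1.036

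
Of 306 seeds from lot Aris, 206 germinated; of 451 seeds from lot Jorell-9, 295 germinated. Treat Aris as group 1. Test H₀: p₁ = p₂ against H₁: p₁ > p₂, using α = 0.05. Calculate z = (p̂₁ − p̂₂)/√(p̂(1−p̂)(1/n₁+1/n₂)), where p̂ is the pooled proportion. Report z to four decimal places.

z = 0.5451

p̂₁ = 206/306 = 0.6732026, p̂₂ = 295/451 = 0.6541020.
Pooled p̂ = (206+295)/(306+451) = 501/757 = 0.6618230.
SE = √(0.223813 × 0.00548527) = 0.0350382.
z = (0.6732026 − 0.6541020)/0.0350382 = 0.0191006/0.0350382 = 0.5451.
p-value = P(Z > 0.545) ≈ 0.2928; since p > α = 0.05, fail to reject H₀.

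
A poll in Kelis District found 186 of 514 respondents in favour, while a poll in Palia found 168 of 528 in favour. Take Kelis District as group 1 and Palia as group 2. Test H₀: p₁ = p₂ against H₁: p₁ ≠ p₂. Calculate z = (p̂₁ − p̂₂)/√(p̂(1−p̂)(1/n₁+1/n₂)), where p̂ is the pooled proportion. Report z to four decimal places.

p̂₁ = 186/514 ≈ 0.361868, p̂₂ = 168/528 ≈ 0.318182.
Pooled p̂ = (186+168)/(514+528) = 354/1042 = 0.339731.
SE = √(p̂(1−p̂)(1/n₁+1/n₂)) = √(0.339731·0.660269·0.00383946) = √(0.000861245) = 0.029347.
z = (0.361868 − 0.318182)/0.029347 = 0.043686/0.029347 = 1.4886.
p-value = 2·P(Z > 1.489) ≈ 0.1366.

z = 1.4886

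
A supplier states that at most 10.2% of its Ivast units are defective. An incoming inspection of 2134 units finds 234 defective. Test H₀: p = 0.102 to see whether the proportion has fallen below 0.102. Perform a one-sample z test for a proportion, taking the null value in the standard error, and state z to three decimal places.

p̂ = 234/2134 ≈ 0.10965.
Standard error under H₀: √(0.102×0.898/2134) = 0.00655.
z = (0.10965 − 0.102)/0.00655 = 0.00765/0.00655 = 1.168.

z = 1.168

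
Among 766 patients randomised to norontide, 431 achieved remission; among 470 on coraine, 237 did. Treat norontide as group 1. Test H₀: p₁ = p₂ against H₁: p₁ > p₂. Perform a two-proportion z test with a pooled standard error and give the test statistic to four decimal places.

z = 2.0002

p̂₁ = 431/766 ≈ 0.5626632, p̂₂ = 237/470 ≈ 0.5042553.
Pooled p̂ = (431+237)/(766+470) = 668/1236 = 0.5404531.
SE = √(0.248364 × 0.00343314) = 0.0292005.
z = (0.5626632 − 0.5042553)/0.0292005 = 0.0584079/0.0292005 = 2.0002.
p-value = P(Z > 2.000) ≈ 0.0227.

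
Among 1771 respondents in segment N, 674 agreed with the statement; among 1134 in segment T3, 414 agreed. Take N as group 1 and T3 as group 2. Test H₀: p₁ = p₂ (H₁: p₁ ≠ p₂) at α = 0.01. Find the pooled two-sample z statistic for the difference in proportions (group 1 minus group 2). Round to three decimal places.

z = 0.842

p̂₁ = 674/1771 ≈ 0.38058, p̂₂ = 414/1134 ≈ 0.36508.
Pooled p̂ = (674+414)/(1771+1134) = 1088/2905 = 0.37453.
SE = √(p̂(1−p̂)(1/n₁+1/n₂)) = √(0.37453·0.62547·0.00144649) = √(0.000338849) = 0.01841.
z = (0.38058 − 0.36508)/0.01841 = 0.01550/0.01841 = 0.842.
Two-sided p-value ≈ 2·Φ(−0.842) = 0.3999, so at α = 0.01 we fail to reject H₀.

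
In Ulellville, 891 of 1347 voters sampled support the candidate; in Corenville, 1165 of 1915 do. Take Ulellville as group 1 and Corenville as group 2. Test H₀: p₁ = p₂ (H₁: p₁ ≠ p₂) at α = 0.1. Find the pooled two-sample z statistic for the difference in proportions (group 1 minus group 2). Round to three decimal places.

z = 3.094

p̂₁ = 891/1347 = 0.661470, p̂₂ = 1165/1915 = 0.608355.
Pooled p̂ = (891+1165)/(1347+1915) = 2056/3262 = 0.630288.
SE = √(p̂(1−p̂)(1/n₁+1/n₂)) = √(0.630288·0.369712·0.00126458) = √(0.00029468) = 0.017166.
z = (0.661470 − 0.608355)/0.017166 = 0.053115/0.017166 = 3.094.
Two-sided p-value ≈ 2·Φ(−3.094) = 0.0020. With α = 0.1, reject H₀.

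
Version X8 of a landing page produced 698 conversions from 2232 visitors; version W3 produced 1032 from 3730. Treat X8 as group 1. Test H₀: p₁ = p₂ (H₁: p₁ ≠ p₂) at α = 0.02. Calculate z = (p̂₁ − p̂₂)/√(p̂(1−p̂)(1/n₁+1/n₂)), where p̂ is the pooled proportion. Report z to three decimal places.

z = 2.968

p̂₁ = 698/2232 = 0.312724, p̂₂ = 1032/3730 = 0.276676.
Pooled p̂ = (698+1032)/(2232+3730) = 1730/5962 = 0.290171.
SE = √(p̂(1−p̂)(1/n₁+1/n₂)) = √(0.290171·0.709829·0.000716125) = √(0.000147502) = 0.012145.
z = (0.312724 − 0.276676)/0.012145 = 0.036048/0.012145 = 2.968.
p-value = 2·P(Z > 2.968) ≈ 0.0030; since p < α = 0.02, reject H₀.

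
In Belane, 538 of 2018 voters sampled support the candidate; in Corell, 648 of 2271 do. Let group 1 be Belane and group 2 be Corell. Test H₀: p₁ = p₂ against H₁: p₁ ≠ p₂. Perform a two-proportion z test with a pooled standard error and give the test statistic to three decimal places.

p̂₁ = 538/2018 = 0.266601, p̂₂ = 648/2271 = 0.285337.
Pooled p̂ = (538+648)/(2018+2271) = 1186/4289 = 0.276521.
SE = √(0.200057 × 0.000935875) = 0.013683.
z = (0.266601 − 0.285337)/0.013683 = -0.018736/0.013683 = -1.369.

z = -1.369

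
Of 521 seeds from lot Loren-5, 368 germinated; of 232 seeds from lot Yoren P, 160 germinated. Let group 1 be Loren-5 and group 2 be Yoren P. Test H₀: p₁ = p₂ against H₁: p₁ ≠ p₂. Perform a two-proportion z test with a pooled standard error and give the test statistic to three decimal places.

p̂₁ = 368/521 = 0.706334, p̂₂ = 160/232 = 0.689655.
Pooled p̂ = (368+160)/(521+232) = 528/753 = 0.701195.
SE = √(0.20952 × 0.00622973) = 0.036128.
z = (0.706334 − 0.689655)/0.036128 = 0.016679/0.036128 = 0.462.
Two-sided p-value ≈ 2·Φ(−0.462) = 0.6443.

z = 0.462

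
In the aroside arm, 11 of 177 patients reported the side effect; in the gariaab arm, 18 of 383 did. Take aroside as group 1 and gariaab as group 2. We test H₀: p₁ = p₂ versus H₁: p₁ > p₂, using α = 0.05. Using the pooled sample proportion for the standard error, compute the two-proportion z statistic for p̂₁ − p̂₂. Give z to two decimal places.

p̂₁ = 11/177 = 0.0621, p̂₂ = 18/383 = 0.0470.
Pooled p̂ = (11+18)/(177+383) = 29/560 = 0.0518.
SE = √(0.049104 × 0.00826068) = 0.0201.
z = (0.0621 − 0.0470)/0.0201 = 0.0151/0.0201 = 0.75.
p-value = P(Z > 0.752) ≈ 0.2260. With α = 0.05, fail to reject H₀.

z = 0.75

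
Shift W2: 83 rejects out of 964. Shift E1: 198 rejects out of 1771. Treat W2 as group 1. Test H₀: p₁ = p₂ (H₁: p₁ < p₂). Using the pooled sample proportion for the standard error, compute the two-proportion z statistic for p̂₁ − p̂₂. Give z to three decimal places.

p̂₁ = 83/964 ≈ 0.08610, p̂₂ = 198/1771 ≈ 0.11180.
Pooled p̂ = (83+198)/(964+1771) = 281/2735 = 0.10274.
SE = √(0.0921863 × 0.001602) = 0.01215.
z = (0.08610 − 0.11180)/0.01215 = -0.02570/0.01215 = -2.115.
p-value = P(Z < -2.115) ≈ 0.0172.

z = -2.115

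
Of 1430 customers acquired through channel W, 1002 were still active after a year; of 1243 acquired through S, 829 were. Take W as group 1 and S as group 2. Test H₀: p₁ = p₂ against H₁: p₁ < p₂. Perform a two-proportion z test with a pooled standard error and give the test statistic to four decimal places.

p̂₁ = 1002/1430 = 0.700699, p̂₂ = 829/1243 = 0.666935.
Pooled p̂ = (1002+829)/(1430+1243) = 1831/2673 = 0.684998.
SE = √(p̂(1−p̂)(1/n₁+1/n₂)) = √(0.684998·0.315002·0.00150381) = √(0.000324485) = 0.018013.
z = (0.700699 − 0.666935)/0.018013 = 0.033764/0.018013 = 1.8744.

z = 1.8744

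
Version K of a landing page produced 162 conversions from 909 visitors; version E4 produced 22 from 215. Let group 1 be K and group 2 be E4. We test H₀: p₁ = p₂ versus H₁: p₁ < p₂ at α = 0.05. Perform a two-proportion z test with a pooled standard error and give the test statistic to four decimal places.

p̂₁ = 162/909 = 0.178218, p̂₂ = 22/215 = 0.102326.
Pooled p̂ = (162+22)/(909+215) = 184/1124 = 0.163701.
SE = √(0.136903 × 0.00575127) = 0.028060.
z = (0.178218 − 0.102326)/0.028060 = 0.075892/0.028060 = 2.7046.
p-value = P(Z < 2.705) ≈ 0.9966. With α = 0.05, fail to reject H₀.

z = 2.7046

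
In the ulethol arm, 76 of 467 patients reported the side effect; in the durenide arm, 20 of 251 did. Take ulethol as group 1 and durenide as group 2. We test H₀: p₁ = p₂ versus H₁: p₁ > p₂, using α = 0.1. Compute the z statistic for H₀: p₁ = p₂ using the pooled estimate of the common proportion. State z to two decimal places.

z = 3.12

p̂₁ = 76/467 ≈ 0.1627, p̂₂ = 20/251 ≈ 0.0797.
Pooled p̂ = (76+20)/(467+251) = 96/718 = 0.1337.
SE = √(p̂(1−p̂)(1/n₁+1/n₂)) = √(0.1337·0.8663·0.00612539) = √(0.00070949) = 0.0266.
z = (0.1627 − 0.0797)/0.0266 = 0.0830/0.0266 = 3.12.
p-value = P(Z > 3.118) ≈ 0.0009. With α = 0.1, reject H₀.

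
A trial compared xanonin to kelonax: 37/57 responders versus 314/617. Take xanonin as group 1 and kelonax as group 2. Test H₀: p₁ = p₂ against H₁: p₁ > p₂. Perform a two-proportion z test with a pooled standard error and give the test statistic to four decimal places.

p̂₁ = 37/57 ≈ 0.649123, p̂₂ = 314/617 ≈ 0.508914.
Pooled p̂ = (37+314)/(57+617) = 351/674 = 0.520772.
SE = √(p̂(1−p̂)(1/n₁+1/n₂)) = √(0.520772·0.479228·0.0191646) = √(0.00478288) = 0.069158.
z = (0.649123 − 0.508914)/0.069158 = 0.140209/0.069158 = 2.0274.

z = 2.0274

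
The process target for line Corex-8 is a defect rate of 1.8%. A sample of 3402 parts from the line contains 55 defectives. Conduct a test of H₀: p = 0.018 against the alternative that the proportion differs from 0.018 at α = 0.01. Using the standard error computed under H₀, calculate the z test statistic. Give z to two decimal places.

p̂ = 55/3402 ≈ 0.01617.
Standard error under H₀: √(0.018×0.982/3402) = 0.00228.
z = (0.01617 − 0.018)/0.00228 = -0.00183/0.00228 = -0.80.
Two-sided p-value ≈ 2·Φ(−0.804) = 0.4213; since p > α = 0.01, fail to reject H₀.

z = -0.80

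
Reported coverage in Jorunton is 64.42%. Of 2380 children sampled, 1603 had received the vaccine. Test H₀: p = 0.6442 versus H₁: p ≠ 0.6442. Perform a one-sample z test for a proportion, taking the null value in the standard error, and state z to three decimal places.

p̂ = 1603/2380 = 0.6735294.
Standard error under H₀: √(0.6442×0.3558/2380) = 0.0098135.
z = (0.6735294 − 0.6442)/0.0098135 = 0.0293294/0.0098135 = 2.989.

z = 2.989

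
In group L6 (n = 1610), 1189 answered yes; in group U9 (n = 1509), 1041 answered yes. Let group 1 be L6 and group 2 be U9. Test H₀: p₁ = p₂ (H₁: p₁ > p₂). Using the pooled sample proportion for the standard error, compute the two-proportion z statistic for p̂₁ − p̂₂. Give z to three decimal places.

p̂₁ = 1189/1610 ≈ 0.738509, p̂₂ = 1041/1509 ≈ 0.689861.
Pooled p̂ = (1189+1041)/(1610+1509) = 2230/3119 = 0.714973.
SE = √(0.203787 × 0.00128381) = 0.016175.
z = (0.738509 − 0.689861)/0.016175 = 0.048648/0.016175 = 3.008.
p-value = P(Z > 3.008) ≈ 0.0013.

z = 3.008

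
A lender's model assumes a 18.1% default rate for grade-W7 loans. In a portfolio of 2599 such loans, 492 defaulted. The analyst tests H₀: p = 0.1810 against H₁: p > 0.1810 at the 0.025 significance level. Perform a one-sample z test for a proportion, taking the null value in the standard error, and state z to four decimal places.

z = 1.0995

p̂ = 492/2599 ≈ 0.1893036.
Standard error under H₀: √(0.181×0.819/2599) = 0.0075523.
z = (0.1893036 − 0.181)/0.0075523 = 0.0083036/0.0075523 = 1.0995.
p-value = P(Z > 1.099) ≈ 0.1358. With α = 0.025, fail to reject H₀.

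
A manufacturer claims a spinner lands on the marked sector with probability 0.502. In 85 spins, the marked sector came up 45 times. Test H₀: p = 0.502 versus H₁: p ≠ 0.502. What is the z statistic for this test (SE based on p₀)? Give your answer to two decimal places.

z = 0.51

p̂ = 45/85 ≈ 0.5294.
Standard error under H₀: √(0.502×0.498/85) = 0.0542.
z = (0.5294 − 0.502)/0.0542 = 0.0274/0.0542 = 0.51.
p-value = 2·P(Z > 0.505) ≈ 0.6132.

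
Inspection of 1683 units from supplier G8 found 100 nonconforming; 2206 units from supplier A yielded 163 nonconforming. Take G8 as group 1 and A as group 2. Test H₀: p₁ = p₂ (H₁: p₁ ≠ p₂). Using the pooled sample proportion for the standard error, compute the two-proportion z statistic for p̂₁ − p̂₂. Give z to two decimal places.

z = -1.78

p̂₁ = 100/1683 ≈ 0.05942, p̂₂ = 163/2206 ≈ 0.07389.
Pooled p̂ = (100+163)/(1683+2206) = 263/3889 = 0.06763.
SE = √(p̂(1−p̂)(1/n₁+1/n₂)) = √(0.06763·0.93237·0.00104749) = √(6.60474e-05) = 0.00813.
z = (0.05942 − 0.07389)/0.00813 = -0.01447/0.00813 = -1.78.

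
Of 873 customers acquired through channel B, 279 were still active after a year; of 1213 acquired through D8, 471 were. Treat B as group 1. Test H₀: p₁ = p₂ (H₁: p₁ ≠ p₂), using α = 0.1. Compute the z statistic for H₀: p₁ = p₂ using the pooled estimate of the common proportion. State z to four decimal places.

p̂₁ = 279/873 = 0.319588, p̂₂ = 471/1213 = 0.388293.
Pooled p̂ = (279+471)/(873+1213) = 750/2086 = 0.359540.
SE = √(p̂(1−p̂)(1/n₁+1/n₂)) = √(0.359540·0.640460·0.00196988) = √(0.000453606) = 0.021298.
z = (0.319588 − 0.388293)/0.021298 = -0.068705/0.021298 = -3.2259.
p-value = 2·P(Z > 3.226) ≈ 0.0013. With α = 0.1, reject H₀.

z = -3.2259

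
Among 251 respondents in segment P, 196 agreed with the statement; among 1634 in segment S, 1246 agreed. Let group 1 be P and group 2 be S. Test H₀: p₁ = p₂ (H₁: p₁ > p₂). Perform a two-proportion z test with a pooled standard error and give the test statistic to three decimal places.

p̂₁ = 196/251 ≈ 0.78088, p̂₂ = 1246/1634 ≈ 0.76255.
Pooled p̂ = (196+1246)/(251+1634) = 1442/1885 = 0.76499.
SE = √(p̂(1−p̂)(1/n₁+1/n₂)) = √(0.76499·0.23501·0.00459606) = √(0.000826289) = 0.02875.
z = (0.78088 − 0.76255)/0.02875 = 0.01833/0.02875 = 0.638.
p-value = P(Z > 0.638) ≈ 0.2618.

z = 0.638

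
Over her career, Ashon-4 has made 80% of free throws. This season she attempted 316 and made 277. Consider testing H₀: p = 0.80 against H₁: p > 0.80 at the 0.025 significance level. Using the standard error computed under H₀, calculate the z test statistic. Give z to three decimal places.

z = 3.403

p̂ = 277/316 = 0.876582.
Under H₀, SE = √(0.8·0.2/316) = √(0.000506329) = 0.022502.
z = (0.876582 − 0.8)/0.022502 = 0.076582/0.022502 = 3.403.
p-value = P(Z > 3.403) ≈ 0.0003, so at α = 0.025 we reject H₀.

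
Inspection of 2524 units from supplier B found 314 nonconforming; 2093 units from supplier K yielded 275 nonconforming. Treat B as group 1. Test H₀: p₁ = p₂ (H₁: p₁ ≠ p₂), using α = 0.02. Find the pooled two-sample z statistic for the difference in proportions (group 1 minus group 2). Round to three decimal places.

z = -0.708

p̂₁ = 314/2524 = 0.12441, p̂₂ = 275/2093 = 0.13139.
Pooled p̂ = (314+275)/(2524+2093) = 589/4617 = 0.12757.
SE = √(p̂(1−p̂)(1/n₁+1/n₂)) = √(0.12757·0.87243·0.00087398) = √(9.72717e-05) = 0.00986.
z = (0.12441 − 0.13139)/0.00986 = -0.00698/0.00986 = -0.708.
p-value = 2·P(Z > 0.708) ≈ 0.4788, so at α = 0.02 we fail to reject H₀.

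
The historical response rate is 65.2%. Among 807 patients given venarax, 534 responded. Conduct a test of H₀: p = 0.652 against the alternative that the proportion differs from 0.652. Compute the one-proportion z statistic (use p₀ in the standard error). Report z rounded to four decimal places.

p̂ = 534/807 ≈ 0.661710.
Standard error under H₀: √(0.652×0.348/807) = 0.016768.
z = (0.661710 − 0.652)/0.016768 = 0.009710/0.016768 = 0.5791.
Two-sided p-value ≈ 2·Φ(−0.579) = 0.5625.

z = 0.5791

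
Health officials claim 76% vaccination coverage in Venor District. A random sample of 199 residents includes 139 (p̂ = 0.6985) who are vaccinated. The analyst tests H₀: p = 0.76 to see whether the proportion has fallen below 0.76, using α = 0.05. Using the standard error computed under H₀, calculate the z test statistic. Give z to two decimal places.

p̂ = 139/199 = 0.6985.
Under H₀, SE = √(0.76·0.24/199) = √(0.000916583) = 0.0303.
z = (0.6985 − 0.76)/0.0303 = -0.0615/0.0303 = -2.03.
p-value = P(Z < -2.032) ≈ 0.0211; since p < α = 0.05, reject H₀.

z = -2.03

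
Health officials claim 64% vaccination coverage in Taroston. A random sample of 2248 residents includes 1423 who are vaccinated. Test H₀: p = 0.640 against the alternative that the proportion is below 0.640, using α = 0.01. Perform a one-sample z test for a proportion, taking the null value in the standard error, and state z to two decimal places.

z = -0.69

p̂ = 1423/2248 ≈ 0.6330.
Under H₀, SE = √(0.64·0.36/2248) = √(0.000102491) = 0.0101.
z = (0.6330 − 0.64)/0.0101 = -0.0070/0.0101 = -0.69.
p-value = P(Z < -0.691) ≈ 0.2449, so at α = 0.01 we fail to reject H₀.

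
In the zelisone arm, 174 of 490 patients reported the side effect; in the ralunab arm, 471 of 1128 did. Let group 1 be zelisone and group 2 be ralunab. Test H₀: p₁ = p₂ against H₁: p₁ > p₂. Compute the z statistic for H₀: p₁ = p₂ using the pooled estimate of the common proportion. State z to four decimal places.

p̂₁ = 174/490 ≈ 0.3551020, p̂₂ = 471/1128 ≈ 0.4175532.
Pooled p̂ = (174+471)/(490+1128) = 645/1618 = 0.3986403.
SE = √(0.239726 × 0.00292734) = 0.0264908.
z = (0.3551020 − 0.4175532)/0.0264908 = -0.0624512/0.0264908 = -2.3575.

z = -2.3575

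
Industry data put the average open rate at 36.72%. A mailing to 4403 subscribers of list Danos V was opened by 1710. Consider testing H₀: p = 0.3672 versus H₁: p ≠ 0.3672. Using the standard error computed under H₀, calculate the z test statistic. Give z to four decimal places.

p̂ = 1710/4403 = 0.3883716.
Under H₀, SE = √(0.3672·0.6328/4403) = √(5.27741e-05) = 0.0072646.
z = (0.3883716 − 0.3672)/0.0072646 = 0.0211716/0.0072646 = 2.9144.
p-value = 2·P(Z > 2.914) ≈ 0.0036.

z = 2.9144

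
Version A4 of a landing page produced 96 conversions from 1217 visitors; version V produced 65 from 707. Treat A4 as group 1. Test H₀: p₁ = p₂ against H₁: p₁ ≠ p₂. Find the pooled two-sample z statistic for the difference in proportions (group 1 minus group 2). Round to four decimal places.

p̂₁ = 96/1217 ≈ 0.0788825, p̂₂ = 65/707 ≈ 0.0919378.
Pooled p̂ = (96+65)/(1217+707) = 161/1924 = 0.0836798.
SE = √(0.0766775 × 0.00223612) = 0.0130943.
z = (0.0788825 − 0.0919378)/0.0130943 = -0.0130553/0.0130943 = -0.9970.
Two-sided p-value ≈ 2·Φ(−0.997) = 0.3188.

z = -0.9970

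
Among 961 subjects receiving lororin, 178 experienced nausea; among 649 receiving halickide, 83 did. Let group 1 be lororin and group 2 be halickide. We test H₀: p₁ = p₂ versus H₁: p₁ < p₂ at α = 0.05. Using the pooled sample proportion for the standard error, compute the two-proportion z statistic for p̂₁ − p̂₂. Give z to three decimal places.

p̂₁ = 178/961 ≈ 0.185224, p̂₂ = 83/649 ≈ 0.127889.
Pooled p̂ = (178+83)/(961+649) = 261/1610 = 0.162112.
SE = √(p̂(1−p̂)(1/n₁+1/n₂)) = √(0.162112·0.837888·0.00258141) = √(0.000350638) = 0.018725.
z = (0.185224 − 0.127889)/0.018725 = 0.057335/0.018725 = 3.062.
p-value = P(Z < 3.062) ≈ 0.9989; since p > α = 0.05, fail to reject H₀.

z = 3.062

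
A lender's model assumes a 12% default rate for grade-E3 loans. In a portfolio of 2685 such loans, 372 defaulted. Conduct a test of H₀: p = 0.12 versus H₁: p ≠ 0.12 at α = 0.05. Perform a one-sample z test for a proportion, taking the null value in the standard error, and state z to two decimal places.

z = 2.96

p̂ = 372/2685 = 0.13855.
Standard error under H₀: √(0.12×0.88/2685) = 0.00627.
z = (0.13855 − 0.12)/0.00627 = 0.01855/0.00627 = 2.96.
p-value = 2·P(Z > 2.958) ≈ 0.0031; since p < α = 0.05, reject H₀.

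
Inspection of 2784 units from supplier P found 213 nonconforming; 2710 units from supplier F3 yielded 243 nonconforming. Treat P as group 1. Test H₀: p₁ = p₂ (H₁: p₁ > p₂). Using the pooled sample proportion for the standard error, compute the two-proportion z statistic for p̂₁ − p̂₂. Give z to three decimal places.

z = -1.768

p̂₁ = 213/2784 = 0.0765086, p̂₂ = 243/2710 = 0.0896679.
Pooled p̂ = (213+243)/(2784+2710) = 456/5494 = 0.0829996.
SE = √(0.0761107 × 0.000728199) = 0.0074447.
z = (0.0765086 − 0.0896679)/0.0074447 = -0.0131593/0.0074447 = -1.768.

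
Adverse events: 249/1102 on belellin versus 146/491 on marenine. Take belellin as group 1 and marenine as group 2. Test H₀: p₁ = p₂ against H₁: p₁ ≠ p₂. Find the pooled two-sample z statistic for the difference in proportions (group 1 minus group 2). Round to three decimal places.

z = -3.047

p̂₁ = 249/1102 = 0.22595, p̂₂ = 146/491 = 0.29735.
Pooled p̂ = (249+146)/(1102+491) = 395/1593 = 0.24796.
SE = √(p̂(1−p̂)(1/n₁+1/n₂)) = √(0.24796·0.75204·0.0029441) = √(0.000549003) = 0.02343.
z = (0.22595 − 0.29735)/0.02343 = -0.07140/0.02343 = -3.047.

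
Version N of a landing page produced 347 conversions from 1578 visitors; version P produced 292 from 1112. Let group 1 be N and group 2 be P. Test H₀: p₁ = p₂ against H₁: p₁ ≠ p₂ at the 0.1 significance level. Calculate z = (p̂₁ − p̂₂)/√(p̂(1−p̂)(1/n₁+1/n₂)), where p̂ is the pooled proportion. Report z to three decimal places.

z = -2.562

p̂₁ = 347/1578 = 0.21990, p̂₂ = 292/1112 = 0.26259.
Pooled p̂ = (347+292)/(1578+1112) = 639/2690 = 0.23755.
SE = √(0.181118 × 0.00153299) = 0.01666.
z = (0.21990 − 0.26259)/0.01666 = -0.04269/0.01666 = -2.562.
p-value = 2·P(Z > 2.562) ≈ 0.0104, so at α = 0.1 we reject H₀.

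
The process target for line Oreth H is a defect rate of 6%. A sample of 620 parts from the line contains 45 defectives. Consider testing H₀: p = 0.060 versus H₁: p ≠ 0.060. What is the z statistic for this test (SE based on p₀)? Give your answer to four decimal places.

z = 1.3190

p̂ = 45/620 ≈ 0.072581.
SE = √(p₀(1−p₀)/n) = √(0.0564/620) = 0.009538.
z = (0.072581 − 0.06)/0.009538 = 0.012581/0.009538 = 1.3190.
p-value = 2·P(Z > 1.319) ≈ 0.1872.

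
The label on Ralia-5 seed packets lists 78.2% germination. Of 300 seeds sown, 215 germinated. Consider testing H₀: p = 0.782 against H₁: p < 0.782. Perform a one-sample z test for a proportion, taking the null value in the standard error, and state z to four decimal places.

z = -2.7407

p̂ = 215/300 = 0.716667.
Standard error under H₀: √(0.782×0.218/300) = 0.023838.
z = (0.716667 − 0.782)/0.023838 = -0.065333/0.023838 = -2.7407.
p-value = P(Z < -2.741) ≈ 0.0031.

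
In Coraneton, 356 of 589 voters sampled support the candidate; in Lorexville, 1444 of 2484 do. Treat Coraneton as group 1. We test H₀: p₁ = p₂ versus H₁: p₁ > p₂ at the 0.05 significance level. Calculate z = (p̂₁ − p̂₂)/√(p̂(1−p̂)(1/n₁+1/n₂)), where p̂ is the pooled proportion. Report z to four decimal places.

z = 1.0230

p̂₁ = 356/589 = 0.604414, p̂₂ = 1444/2484 = 0.581320.
Pooled p̂ = (356+1444)/(589+2484) = 1800/3073 = 0.585747.
SE = √(p̂(1−p̂)(1/n₁+1/n₂)) = √(0.585747·0.414253·0.00210037) = √(0.000509649) = 0.022575.
z = (0.604414 − 0.581320)/0.022575 = 0.023094/0.022575 = 1.0230.
p-value = P(Z > 1.023) ≈ 0.1532, so at α = 0.05 we fail to reject H₀.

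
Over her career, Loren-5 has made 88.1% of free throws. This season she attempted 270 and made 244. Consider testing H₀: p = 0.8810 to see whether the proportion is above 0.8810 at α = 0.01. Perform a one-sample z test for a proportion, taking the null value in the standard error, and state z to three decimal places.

z = 1.152

p̂ = 244/270 ≈ 0.90370.
SE = √(p₀(1−p₀)/n) = √(0.10484/270) = 0.01971.
z = (0.90370 − 0.881)/0.01971 = 0.02270/0.01971 = 1.152.
p-value = P(Z > 1.152) ≈ 0.1246, so at α = 0.01 we fail to reject H₀.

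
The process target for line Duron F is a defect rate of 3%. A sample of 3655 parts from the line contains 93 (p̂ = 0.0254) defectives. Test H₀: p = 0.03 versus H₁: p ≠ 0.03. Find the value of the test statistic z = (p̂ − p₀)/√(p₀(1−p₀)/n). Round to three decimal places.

z = -1.614

p̂ = 93/3655 ≈ 0.025445.
Under H₀, SE = √(0.03·0.97/3655) = √(7.9617e-06) = 0.002822.
z = (0.025445 − 0.03)/0.002822 = -0.004555/0.002822 = -1.614.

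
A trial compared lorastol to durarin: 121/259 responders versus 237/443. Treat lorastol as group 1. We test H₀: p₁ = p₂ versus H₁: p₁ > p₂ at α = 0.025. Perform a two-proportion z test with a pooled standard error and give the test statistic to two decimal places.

p̂₁ = 121/259 = 0.4672, p̂₂ = 237/443 = 0.5350.
Pooled p̂ = (121+237)/(259+443) = 358/702 = 0.5100.
SE = √(0.249901 × 0.00611834) = 0.0391.
z = (0.4672 − 0.5350)/0.0391 = -0.0678/0.0391 = -1.73.
p-value = P(Z > -1.734) ≈ 0.9586, so at α = 0.025 we fail to reject H₀.

z = -1.73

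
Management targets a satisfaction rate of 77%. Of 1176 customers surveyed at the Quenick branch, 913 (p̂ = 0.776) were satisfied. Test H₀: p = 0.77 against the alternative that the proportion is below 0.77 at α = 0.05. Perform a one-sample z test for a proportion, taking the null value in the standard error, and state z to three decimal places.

p̂ = 913/1176 = 0.77636.
Standard error under H₀: √(0.77×0.23/1176) = 0.01227.
z = (0.77636 − 0.77)/0.01227 = 0.00636/0.01227 = 0.518.
p-value = P(Z < 0.518) ≈ 0.6979; since p > α = 0.05, fail to reject H₀.

z = 0.518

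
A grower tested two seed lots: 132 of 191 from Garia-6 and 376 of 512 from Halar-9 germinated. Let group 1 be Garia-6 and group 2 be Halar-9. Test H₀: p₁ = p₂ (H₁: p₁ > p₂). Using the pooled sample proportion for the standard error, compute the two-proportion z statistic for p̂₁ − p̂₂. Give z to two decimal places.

p̂₁ = 132/191 = 0.6911, p̂₂ = 376/512 = 0.7344.
Pooled p̂ = (132+376)/(191+512) = 508/703 = 0.7226.
SE = √(0.200442 × 0.00718873) = 0.0380.
z = (0.6911 − 0.7344)/0.0380 = -0.0433/0.0380 = -1.14.
p-value = P(Z > -1.140) ≈ 0.8729.

z = -1.14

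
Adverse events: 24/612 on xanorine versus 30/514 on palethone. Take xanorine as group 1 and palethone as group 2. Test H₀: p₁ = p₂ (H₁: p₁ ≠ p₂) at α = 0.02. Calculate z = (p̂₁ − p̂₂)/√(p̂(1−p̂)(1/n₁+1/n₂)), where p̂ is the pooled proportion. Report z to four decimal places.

z = -1.4980

p̂₁ = 24/612 = 0.039216, p̂₂ = 30/514 = 0.058366.
Pooled p̂ = (24+30)/(612+514) = 54/1126 = 0.047957.
SE = √(p̂(1−p̂)(1/n₁+1/n₂)) = √(0.047957·0.952043·0.00357951) = √(0.000163431) = 0.012784.
z = (0.039216 − 0.058366)/0.012784 = -0.019150/0.012784 = -1.4980.
p-value = 2·P(Z > 1.498) ≈ 0.1341. With α = 0.02, fail to reject H₀.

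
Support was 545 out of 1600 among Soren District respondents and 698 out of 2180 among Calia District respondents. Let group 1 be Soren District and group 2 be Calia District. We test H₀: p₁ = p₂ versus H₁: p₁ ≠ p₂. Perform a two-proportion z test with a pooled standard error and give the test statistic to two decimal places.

z = 1.32

p̂₁ = 545/1600 = 0.3406, p̂₂ = 698/2180 = 0.3202.
Pooled p̂ = (545+698)/(1600+2180) = 1243/3780 = 0.3288.
SE = √(0.220703 × 0.00108372) = 0.0155.
z = (0.3406 − 0.3202)/0.0155 = 0.0204/0.0155 = 1.32.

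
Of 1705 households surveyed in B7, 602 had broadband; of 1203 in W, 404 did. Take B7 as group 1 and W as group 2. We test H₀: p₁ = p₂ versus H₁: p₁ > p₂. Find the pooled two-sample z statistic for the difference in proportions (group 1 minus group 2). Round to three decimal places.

p̂₁ = 602/1705 = 0.35308, p̂₂ = 404/1203 = 0.33583.
Pooled p̂ = (602+404)/(1705+1203) = 1006/2908 = 0.34594.
SE = √(p̂(1−p̂)(1/n₁+1/n₂)) = √(0.34594·0.65406·0.00141777) = √(0.000320792) = 0.01791.
z = (0.35308 − 0.33583)/0.01791 = 0.01725/0.01791 = 0.963.
p-value = P(Z > 0.963) ≈ 0.1677.

z = 0.963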